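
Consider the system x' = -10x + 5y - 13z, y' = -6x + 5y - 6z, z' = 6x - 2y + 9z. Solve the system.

x(t) = -K_1e^(3t) + 2K_2e^(-t) - 3K_3e^(2t), y(t) = K_2e^(-t) - 2K_3e^(2t), z(t) = K_1e^(3t) - K_2e^(-t) + 2K_3e^(2t)

Coefficient matrix A = [[-10, 5, -13], [-6, 5, -6], [6, -2, 9]].
det(A - λI) = 0 gives eigenvalues λ = 3, -1, 2.
For λ=3: eigenvector (-1,0,1).
For λ=-1: eigenvector (2,1,-1).
For λ=2: eigenvector (-3,-2,2).
General solution: K_1e^(3t)(-1,0,1) + K_2e^(-t)(2,1,-1) + K_3e^(2t)(-3,-2,2).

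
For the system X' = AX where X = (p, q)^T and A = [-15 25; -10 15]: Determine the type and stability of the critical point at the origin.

center

A = [[-15,25],[-10,15]]; det(A-λI) = λ^2 + 25.
λ = 0 ± 5i: zero real part.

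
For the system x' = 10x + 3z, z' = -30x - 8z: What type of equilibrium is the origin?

unstable spiral

A = [[10,3],[-30,-8]]; det(A-λI) = λ^2 - 2λ + 10.
λ = 1 ± 3i: positive real part.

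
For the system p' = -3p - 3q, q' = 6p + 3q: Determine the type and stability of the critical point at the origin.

center

A = [[-3,-3],[6,3]]; det(A-λI) = λ^2 + 9.
λ = 0 ± 3i: zero real part.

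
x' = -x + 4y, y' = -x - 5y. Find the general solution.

Coefficient matrix A = [[-1, 4], [-1, -5]].
Characteristic polynomial det(A - λI) = λ^2 + 6λ + 9 = 0.
Single eigenvalue λ = -3 with algebraic multiplicity 2.
Eigenvector v = (2,-1); generalized eigenvector w with (A-λI)w=v is (-3,2).
General solution: e^(-3t)[C_1·v + C_2·(t·v + w)].

x(t) = 2C_1e^(-3t) + 2C_2te^(-3t) - 3C_2e^(-3t), y(t) = -C_1e^(-3t) - C_2te^(-3t) + 2C_2e^(-3t)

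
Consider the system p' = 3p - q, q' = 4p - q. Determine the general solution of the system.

p(t) = -K_1e^(t) - K_2te^(t) + K_2e^(t), q(t) = -2K_1e^(t) - 2K_2te^(t) + 3K_2e^(t)

Coefficient matrix A = [[3, -1], [4, -1]].
Characteristic polynomial det(A - λI) = λ^2 - 2λ + 1 = 0.
Single eigenvalue λ = 1 with algebraic multiplicity 2.
Eigenvector v = (-1,-2); generalized eigenvector w with (A-λI)w=v is (1,3).
General solution: e^(t)[K_1·v + K_2·(t·v + w)].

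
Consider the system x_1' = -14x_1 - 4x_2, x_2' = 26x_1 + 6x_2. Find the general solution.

Coefficient matrix A = [[-14, -4], [26, 6]].
Characteristic polynomial det(A - λI) = λ^2 + 8λ + 20 = 0.
Eigenvalues λ = -4 ± 2i (complex conjugate pair).
For λ=-4+2i: an eigenvector is (-1,2) - i(1,-3) = (-1 - i, 2 + 3i).
A real fundamental pair from Re and Im of e^((-4+2i)t)v: X_1 = e^(-4t)(cos(2t)·(-1,2) + sin(2t)·(1,-3)), X_2 = e^(-4t)(sin(2t)·(-1,2) - cos(2t)·(1,-3)).
General solution: C_1X_1 + C_2X_2.

x_1(t) = C_1e^(-4t)sin(2t) - C_1e^(-4t)cos(2t) - C_2e^(-4t)sin(2t) - C_2e^(-4t)cos(2t), x_2(t) = -3C_1e^(-4t)sin(2t) + 2C_1e^(-4t)cos(2t) + 2C_2e^(-4t)sin(2t) + 3C_2e^(-4t)cos(2t)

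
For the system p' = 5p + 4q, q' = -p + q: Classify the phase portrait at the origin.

unstable improper node

A = [[5,4],[-1,1]]; det(A-λI) = λ^2 - 6λ + 9.
repeated λ = 3 with a single eigenvector.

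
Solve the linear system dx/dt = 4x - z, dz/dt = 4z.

x(t) = -K_1e^(4t) - K_2te^(4t) + 3K_2e^(4t), z(t) = K_2e^(4t)

Coefficient matrix A = [[4, -1], [0, 4]].
Characteristic polynomial det(A - λI) = λ^2 - 8λ + 16 = 0.
Single eigenvalue λ = 4 with algebraic multiplicity 2.
Eigenvector v = (-1,0); generalized eigenvector w with (A-λI)w=v is (3,1).
General solution: e^(4t)[K_1·v + K_2·(t·v + w)].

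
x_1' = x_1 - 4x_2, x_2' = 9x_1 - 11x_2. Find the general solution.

Coefficient matrix A = [[1, -4], [9, -11]].
Characteristic polynomial det(A - λI) = λ^2 + 10λ + 25 = 0.
Single eigenvalue λ = -5 with algebraic multiplicity 2.
Eigenvector v = (-2,-3); generalized eigenvector w with (A-λI)w=v is (-1,-1).
General solution: e^(-5t)[C_1·v + C_2·(t·v + w)].

x_1(t) = -2C_1e^(-5t) - 2C_2te^(-5t) - C_2e^(-5t), x_2(t) = -3C_1e^(-5t) - 3C_2te^(-5t) - C_2e^(-5t)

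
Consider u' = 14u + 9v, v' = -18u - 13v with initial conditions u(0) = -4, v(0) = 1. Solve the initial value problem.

Coefficient matrix A = [[14, 9], [-18, -13]].
Characteristic polynomial det(A - λI) = λ^2 - λ - 20 = 0.
Eigenvalues λ = 5, -4.
For λ=5: (A-λI) row 1 is [9, 9], so an eigenvector is (1, -1).
For λ=-4: (A-λI) row 1 is [18, 9], so an eigenvector is (1, -2).
General solution: C_1e^(5t)(1,-1) + C_2e^(-4t)(1,-2).
Applying u(0)=-4, v(0)=1 gives C_1=-7, C_2=3.

u(t) = -7e^(5t) + 3e^(-4t), v(t) = 7e^(5t) - 6e^(-4t)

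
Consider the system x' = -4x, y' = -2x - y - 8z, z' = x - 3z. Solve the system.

x(t) = C_2e^(-4t), y(t) = C_1e^(-t) - 2C_2e^(-4t) + 4C_3e^(-3t), z(t) = -C_2e^(-4t) + C_3e^(-3t)

Coefficient matrix A = [[-4, 0, 0], [-2, -1, -8], [1, 0, -3]].
det(A - λI) = 0 gives eigenvalues λ = -1, -4, -3.
For λ=-1: eigenvector (0,1,0).
For λ=-4: eigenvector (1,-2,-1).
For λ=-3: eigenvector (0,4,1).
General solution: C_1e^(-t)(0,1,0) + C_2e^(-4t)(1,-2,-1) + C_3e^(-3t)(0,4,1).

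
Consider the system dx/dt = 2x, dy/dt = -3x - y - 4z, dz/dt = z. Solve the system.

x(t) = c_3e^(2t), y(t) = -2c_1e^(t) + c_2e^(-t) - c_3e^(2t), z(t) = c_1e^(t)

Coefficient matrix A = [[2, 0, 0], [-3, -1, -4], [0, 0, 1]].
det(A - λI) = 0 gives eigenvalues λ = 1, -1, 2.
For λ=1: eigenvector (0,-2,1).
For λ=-1: eigenvector (0,1,0).
For λ=2: eigenvector (1,-1,0).
General solution: c_1e^(t)(0,-2,1) + c_2e^(-t)(0,1,0) + c_3e^(2t)(1,-1,0).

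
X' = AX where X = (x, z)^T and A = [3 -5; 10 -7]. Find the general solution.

Coefficient matrix A = [[3, -5], [10, -7]].
Characteristic polynomial det(A - λI) = λ^2 + 4λ + 29 = 0.
Eigenvalues λ = -2 ± 5i (complex conjugate pair).
For λ=-2+5i: an eigenvector is (0,1) - i(-1,-1) = (0 + i, 1 + i).
A real fundamental pair from Re and Im of e^((-2+5i)t)v: X_1 = e^(-2t)(cos(5t)·(0,1) + sin(5t)·(-1,-1)), X_2 = e^(-2t)(sin(5t)·(0,1) - cos(5t)·(-1,-1)).
General solution: C_1X_1 + C_2X_2.

x(t) = -C_1e^(-2t)sin(5t) + C_2e^(-2t)cos(5t), z(t) = -C_1e^(-2t)sin(5t) + C_1e^(-2t)cos(5t) + C_2e^(-2t)sin(5t) + C_2e^(-2t)cos(5t)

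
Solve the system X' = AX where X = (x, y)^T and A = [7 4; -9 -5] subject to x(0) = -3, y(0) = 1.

x(t) = -14te^(t) - 3e^(t), y(t) = 21te^(t) + e^(t)

Coefficient matrix A = [[7, 4], [-9, -5]].
Characteristic polynomial det(A - λI) = λ^2 - 2λ + 1 = 0.
Single eigenvalue λ = 1 with algebraic multiplicity 2.
Eigenvector v = (2,-3); generalized eigenvector w with (A-λI)w=v is (-1,2).
General solution: e^(t)[C_1·v + C_2·(t·v + w)].
Applying x(0)=-3, y(0)=1 gives C_1=-5, C_2=-7.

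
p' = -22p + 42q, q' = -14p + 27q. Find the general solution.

p(t) = 2C_1e^(-t) + 3C_2e^(6t), q(t) = C_1e^(-t) + 2C_2e^(6t)

Coefficient matrix A = [[-22, 42], [-14, 27]].
Characteristic polynomial det(A - λI) = λ^2 - 5λ - 6 = 0.
Eigenvalues λ = -1, 6.
For λ=-1: (A-λI) row 1 is [-21, 42], so an eigenvector is (2, 1).
For λ=6: (A-λI) row 1 is [-28, 42], so an eigenvector is (3, 2).
General solution: C_1e^(-t)(2,1) + C_2e^(6t)(3,2).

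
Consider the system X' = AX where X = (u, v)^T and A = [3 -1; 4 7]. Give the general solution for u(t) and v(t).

Coefficient matrix A = [[3, -1], [4, 7]].
Characteristic polynomial det(A - λI) = λ^2 - 10λ + 25 = 0.
Single eigenvalue λ = 5 with algebraic multiplicity 2.
Eigenvector v = (1,-2); generalized eigenvector w with (A-λI)w=v is (-2,3).
General solution: e^(5t)[c_1·v + c_2·(t·v + w)].

u(t) = c_1e^(5t) + c_2te^(5t) - 2c_2e^(5t), v(t) = -2c_1e^(5t) - 2c_2te^(5t) + 3c_2e^(5t)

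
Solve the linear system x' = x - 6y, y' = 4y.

x(t) = 2C_1e^(4t) + C_2e^(t), y(t) = -C_1e^(4t)

Coefficient matrix A = [[1, -6], [0, 4]].
Characteristic polynomial det(A - λI) = λ^2 - 5λ + 4 = 0.
Eigenvalues λ = 4, 1.
For λ=4: (A-λI) row 1 is [-3, -6], so an eigenvector is (2, -1).
For λ=1: (A-λI) row 1 is [0, -6], so an eigenvector is (1, 0).
General solution: C_1e^(4t)(2,-1) + C_2e^(t)(1,0).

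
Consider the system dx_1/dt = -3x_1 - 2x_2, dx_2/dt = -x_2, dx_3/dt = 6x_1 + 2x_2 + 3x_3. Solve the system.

Coefficient matrix A = [[-3, -2, 0], [0, -1, 0], [6, 2, 3]].
det(A - λI) = 0 gives eigenvalues λ = -1, -3, 3.
For λ=-1: eigenvector (-1,1,1).
For λ=-3: eigenvector (1,0,-1).
For λ=3: eigenvector (0,0,1).
General solution: c_1e^(-t)(-1,1,1) + c_2e^(-3t)(1,0,-1) + c_3e^(3t)(0,0,1).

x_1(t) = -c_1e^(-t) + c_2e^(-3t), x_2(t) = c_1e^(-t), x_3(t) = c_1e^(-t) - c_2e^(-3t) + c_3e^(3t)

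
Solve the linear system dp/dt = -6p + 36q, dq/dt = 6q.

Coefficient matrix A = [[-6, 36], [0, 6]].
Characteristic polynomial det(A - λI) = λ^2 - 36 = 0.
Eigenvalues λ = 6, -6.
For λ=6: (A-λI) row 1 is [-12, 36], so an eigenvector is (-3, -1).
For λ=-6: (A-λI) row 1 is [0, 36], so an eigenvector is (1, 0).
General solution: C_1e^(6t)(-3,-1) + C_2e^(-6t)(1,0).

p(t) = -3C_1e^(6t) + C_2e^(-6t), q(t) = -C_1e^(6t)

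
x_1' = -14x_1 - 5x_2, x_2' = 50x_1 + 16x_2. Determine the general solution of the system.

x_1(t) = -c_1e^(t)sin(5t) + c_2e^(t)cos(5t), x_2(t) = 3c_1e^(t)sin(5t) + c_1e^(t)cos(5t) + c_2e^(t)sin(5t) - 3c_2e^(t)cos(5t)

Coefficient matrix A = [[-14, -5], [50, 16]].
Characteristic polynomial det(A - λI) = λ^2 - 2λ + 26 = 0.
Eigenvalues λ = 1 ± 5i (complex conjugate pair).
For λ=1+5i: an eigenvector is (0,1) - i(-1,3) = (0 + i, 1 - 3i).
A real fundamental pair from Re and Im of e^((1+5i)t)v: X_1 = e^(t)(cos(5t)·(0,1) + sin(5t)·(-1,3)), X_2 = e^(t)(sin(5t)·(0,1) - cos(5t)·(-1,3)).
General solution: c_1X_1 + c_2X_2.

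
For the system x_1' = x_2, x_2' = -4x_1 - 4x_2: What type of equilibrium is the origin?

stable improper node

A = [[0,1],[-4,-4]]; det(A-λI) = λ^2 + 4λ + 4.
repeated λ = -2 with a single eigenvector.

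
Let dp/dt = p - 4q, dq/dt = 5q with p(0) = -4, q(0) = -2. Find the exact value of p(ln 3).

A = [[1,-4],[0,5]]; eigenvalues λ = 5, 1.
Eigenvectors: (1,-1) for λ=5, (1,0) for λ=1.
From the initial condition, c_1 = 2, c_2 = -6.
p(ln 3) = (2)(3^5)(1) + (-6)(3^1)(1) = 468.

468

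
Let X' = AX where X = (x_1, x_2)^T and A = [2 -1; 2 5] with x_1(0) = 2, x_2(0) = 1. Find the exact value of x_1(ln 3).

-108

A = [[2,-1],[2,5]]; eigenvalues λ = 3, 4.
Eigenvectors: (-1,1) for λ=3, (1,-2) for λ=4.
From the initial condition, c_1 = -5, c_2 = -3.
x_1(ln 3) = (-5)(3^3)(-1) + (-3)(3^4)(1) = -108.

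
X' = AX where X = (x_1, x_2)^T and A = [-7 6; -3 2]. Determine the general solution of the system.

Coefficient matrix A = [[-7, 6], [-3, 2]].
Characteristic polynomial det(A - λI) = λ^2 + 5λ + 4 = 0.
Eigenvalues λ = -4, -1.
For λ=-4: (A-λI) row 1 is [-3, 6], so an eigenvector is (2, 1).
For λ=-1: (A-λI) row 1 is [-6, 6], so an eigenvector is (-1, -1).
General solution: K_1e^(-4t)(2,1) + K_2e^(-t)(-1,-1).

x_1(t) = 2K_1e^(-4t) - K_2e^(-t), x_2(t) = K_1e^(-4t) - K_2e^(-t)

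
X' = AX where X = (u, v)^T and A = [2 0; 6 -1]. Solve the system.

Coefficient matrix A = [[2, 0], [6, -1]].
Characteristic polynomial det(A - λI) = λ^2 - λ - 2 = 0.
Eigenvalues λ = -1, 2.
For λ=-1: (A-λI) row 1 is [3, 0], so an eigenvector is (0, -1).
For λ=2: (A-λI) row 2 is [6, -3], so an eigenvector is (1, 2).
General solution: c_1e^(-t)(0,-1) + c_2e^(2t)(1,2).

u(t) = c_2e^(2t), v(t) = -c_1e^(-t) + 2c_2e^(2t)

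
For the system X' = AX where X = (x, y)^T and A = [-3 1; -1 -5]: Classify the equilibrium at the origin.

stable improper node

A = [[-3,1],[-1,-5]]; det(A-λI) = λ^2 + 8λ + 16.
repeated λ = -4 with a single eigenvector.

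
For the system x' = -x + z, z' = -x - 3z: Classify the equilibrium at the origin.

A = [[-1,1],[-1,-3]]; det(A-λI) = λ^2 + 4λ + 4.
repeated λ = -2 with a single eigenvector.

stable improper node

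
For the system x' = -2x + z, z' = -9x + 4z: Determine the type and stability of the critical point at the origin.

A = [[-2,1],[-9,4]]; det(A-λI) = λ^2 - 2λ + 1.
repeated λ = 1 with a single eigenvector.

unstable improper node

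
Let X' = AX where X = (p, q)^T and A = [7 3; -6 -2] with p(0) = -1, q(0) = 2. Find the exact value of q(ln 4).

8

A = [[7,3],[-6,-2]]; eigenvalues λ = 4, 1.
Eigenvectors: (1,-1) for λ=4, (1,-2) for λ=1.
From the initial condition, c_1 = 0, c_2 = -1.
q(ln 4) = (0)(4^4)(-1) + (-1)(4^1)(-2) = 8.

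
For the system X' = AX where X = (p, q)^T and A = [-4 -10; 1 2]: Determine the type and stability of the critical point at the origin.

A = [[-4,-10],[1,2]]; det(A-λI) = λ^2 + 2λ + 2.
λ = -1 ± i: negative real part.

stable spiral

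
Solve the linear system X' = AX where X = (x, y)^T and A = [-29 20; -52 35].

x(t) = 2c_1e^(3t)sin(4t) + c_1e^(3t)cos(4t) + c_2e^(3t)sin(4t) - 2c_2e^(3t)cos(4t), y(t) = 3c_1e^(3t)sin(4t) + 2c_1e^(3t)cos(4t) + 2c_2e^(3t)sin(4t) - 3c_2e^(3t)cos(4t)

Coefficient matrix A = [[-29, 20], [-52, 35]].
Characteristic polynomial det(A - λI) = λ^2 - 6λ + 25 = 0.
Eigenvalues λ = 3 ± 4i (complex conjugate pair).
For λ=3+4i: an eigenvector is (1,2) - i(2,3) = (1 - 2i, 2 - 3i).
A real fundamental pair from Re and Im of e^((3+4i)t)v: X_1 = e^(3t)(cos(4t)·(1,2) + sin(4t)·(2,3)), X_2 = e^(3t)(sin(4t)·(1,2) - cos(4t)·(2,3)).
General solution: c_1X_1 + c_2X_2.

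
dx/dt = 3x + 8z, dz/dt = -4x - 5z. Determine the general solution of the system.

Coefficient matrix A = [[3, 8], [-4, -5]].
Characteristic polynomial det(A - λI) = λ^2 + 2λ + 17 = 0.
Eigenvalues λ = -1 ± 4i (complex conjugate pair).
For λ=-1+4i: an eigenvector is (1,0) - i(1,-1) = (1 - i, 0 + i).
A real fundamental pair from Re and Im of e^((-1+4i)t)v: X_1 = e^(-t)(cos(4t)·(1,0) + sin(4t)·(1,-1)), X_2 = e^(-t)(sin(4t)·(1,0) - cos(4t)·(1,-1)).
General solution: C_1X_1 + C_2X_2.

x(t) = C_1e^(-t)sin(4t) + C_1e^(-t)cos(4t) + C_2e^(-t)sin(4t) - C_2e^(-t)cos(4t), z(t) = -C_1e^(-t)sin(4t) + C_2e^(-t)cos(4t)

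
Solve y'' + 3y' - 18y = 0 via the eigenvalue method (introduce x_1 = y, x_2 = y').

Let x_1 = y, x_2 = y'. Then x_1' = x_2 and x_2' = 18x_1 - 3x_2.
A = [[0,1],[18,-3]]; det(A-λI) = λ^2 + 3λ - 18.
Eigenvalues λ = -6, 3 with eigenvectors (1,-6), (1,3).

y(t) = C_1e^(-6t) + C_2e^(3t)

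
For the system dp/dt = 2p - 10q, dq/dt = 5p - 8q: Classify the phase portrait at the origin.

A = [[2,-10],[5,-8]]; det(A-λI) = λ^2 + 6λ + 34.
λ = -3 ± 5i: negative real part.

stable spiral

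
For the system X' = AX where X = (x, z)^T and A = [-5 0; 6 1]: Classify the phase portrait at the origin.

A = [[-5,0],[6,1]]; det(A-λI) = λ^2 + 4λ - 5.
λ = 1, -5: opposite signs.

saddle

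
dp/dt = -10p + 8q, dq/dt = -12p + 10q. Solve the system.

Coefficient matrix A = [[-10, 8], [-12, 10]].
Characteristic polynomial det(A - λI) = λ^2 - 4 = 0.
Eigenvalues λ = -2, 2.
For λ=-2: (A-λI) row 1 is [-8, 8], so an eigenvector is (1, 1).
For λ=2: (A-λI) row 1 is [-12, 8], so an eigenvector is (2, 3).
General solution: K_1e^(-2t)(1,1) + K_2e^(2t)(2,3).

p(t) = K_1e^(-2t) + 2K_2e^(2t), q(t) = K_1e^(-2t) + 3K_2e^(2t)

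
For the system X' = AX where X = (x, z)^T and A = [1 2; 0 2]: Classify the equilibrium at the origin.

A = [[1,2],[0,2]]; det(A-λI) = λ^2 - 3λ + 2.
λ = 1, 2: both positive.

unstable node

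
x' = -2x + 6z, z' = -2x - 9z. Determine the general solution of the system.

Coefficient matrix A = [[-2, 6], [-2, -9]].
Characteristic polynomial det(A - λI) = λ^2 + 11λ + 30 = 0.
Eigenvalues λ = -5, -6.
For λ=-5: (A-λI) row 1 is [3, 6], so an eigenvector is (-2, 1).
For λ=-6: (A-λI) row 1 is [4, 6], so an eigenvector is (3, -2).
General solution: C_1e^(-5t)(-2,1) + C_2e^(-6t)(3,-2).

x(t) = -2C_1e^(-5t) + 3C_2e^(-6t), z(t) = C_1e^(-5t) - 2C_2e^(-6t)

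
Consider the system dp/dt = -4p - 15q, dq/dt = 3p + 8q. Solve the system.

Coefficient matrix A = [[-4, -15], [3, 8]].
Characteristic polynomial det(A - λI) = λ^2 - 4λ + 13 = 0.
Eigenvalues λ = 2 ± 3i (complex conjugate pair).
For λ=2+3i: an eigenvector is (-2,1) - i(-1,0) = (-2 + i, 1).
A real fundamental pair from Re and Im of e^((2+3i)t)v: X_1 = e^(2t)(cos(3t)·(-2,1) + sin(3t)·(-1,0)), X_2 = e^(2t)(sin(3t)·(-2,1) - cos(3t)·(-1,0)).
General solution: c_1X_1 + c_2X_2.

p(t) = -c_1e^(2t)sin(3t) - 2c_1e^(2t)cos(3t) - 2c_2e^(2t)sin(3t) + c_2e^(2t)cos(3t), q(t) = c_1e^(2t)cos(3t) + c_2e^(2t)sin(3t)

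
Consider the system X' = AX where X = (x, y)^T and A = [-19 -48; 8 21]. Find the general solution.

Coefficient matrix A = [[-19, -48], [8, 21]].
Characteristic polynomial det(A - λI) = λ^2 - 2λ - 15 = 0.
Eigenvalues λ = 5, -3.
For λ=5: (A-λI) row 1 is [-24, -48], so an eigenvector is (2, -1).
For λ=-3: (A-λI) row 1 is [-16, -48], so an eigenvector is (-3, 1).
General solution: c_1e^(5t)(2,-1) + c_2e^(-3t)(-3,1).

x(t) = 2c_1e^(5t) - 3c_2e^(-3t), y(t) = -c_1e^(5t) + c_2e^(-3t)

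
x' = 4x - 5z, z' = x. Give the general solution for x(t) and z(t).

x(t) = C_1e^(2t)sin(t) - 2C_1e^(2t)cos(t) - 2C_2e^(2t)sin(t) - C_2e^(2t)cos(t), z(t) = -C_1e^(2t)cos(t) - C_2e^(2t)sin(t)

Coefficient matrix A = [[4, -5], [1, 0]].
Characteristic polynomial det(A - λI) = λ^2 - 4λ + 5 = 0.
Eigenvalues λ = 2 ± i (complex conjugate pair).
For λ=2+i: an eigenvector is (-2,-1) - i(1,0) = (-2 - i, -1).
A real fundamental pair from Re and Im of e^((2+i)t)v: X_1 = e^(2t)(cos(t)·(-2,-1) + sin(t)·(1,0)), X_2 = e^(2t)(sin(t)·(-2,-1) - cos(t)·(1,0)).
General solution: C_1X_1 + C_2X_2.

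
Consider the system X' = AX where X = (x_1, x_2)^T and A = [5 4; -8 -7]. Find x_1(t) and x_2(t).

Coefficient matrix A = [[5, 4], [-8, -7]].
Characteristic polynomial det(A - λI) = λ^2 + 2λ - 3 = 0.
Eigenvalues λ = -3, 1.
For λ=-3: (A-λI) row 1 is [8, 4], so an eigenvector is (-1, 2).
For λ=1: (A-λI) row 1 is [4, 4], so an eigenvector is (1, -1).
General solution: K_1e^(-3t)(-1,2) + K_2e^(t)(1,-1).

x_1(t) = -K_1e^(-3t) + K_2e^(t), x_2(t) = 2K_1e^(-3t) - K_2e^(t)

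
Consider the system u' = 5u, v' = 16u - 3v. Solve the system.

u(t) = c_1e^(5t), v(t) = 2c_1e^(5t) + c_2e^(-3t)

Coefficient matrix A = [[5, 0], [16, -3]].
Characteristic polynomial det(A - λI) = λ^2 - 2λ - 15 = 0.
Eigenvalues λ = 5, -3.
For λ=5: (A-λI) row 2 is [16, -8], so an eigenvector is (1, 2).
For λ=-3: (A-λI) row 1 is [8, 0], so an eigenvector is (0, 1).
General solution: c_1e^(5t)(1,2) + c_2e^(-3t)(0,1).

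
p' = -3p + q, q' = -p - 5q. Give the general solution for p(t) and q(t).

p(t) = -K_1e^(-4t) - K_2te^(-4t) - K_2e^(-4t), q(t) = K_1e^(-4t) + K_2te^(-4t)

Coefficient matrix A = [[-3, 1], [-1, -5]].
Characteristic polynomial det(A - λI) = λ^2 + 8λ + 16 = 0.
Single eigenvalue λ = -4 with algebraic multiplicity 2.
Eigenvector v = (-1,1); generalized eigenvector w with (A-λI)w=v is (-1,0).
General solution: e^(-4t)[K_1·v + K_2·(t·v + w)].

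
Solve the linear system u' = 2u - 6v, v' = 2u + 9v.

u(t) = -3c_1e^(6t) - 2c_2e^(5t), v(t) = 2c_1e^(6t) + c_2e^(5t)

Coefficient matrix A = [[2, -6], [2, 9]].
Characteristic polynomial det(A - λI) = λ^2 - 11λ + 30 = 0.
Eigenvalues λ = 6, 5.
For λ=6: (A-λI) row 1 is [-4, -6], so an eigenvector is (-3, 2).
For λ=5: (A-λI) row 1 is [-3, -6], so an eigenvector is (-2, 1).
General solution: c_1e^(6t)(-3,2) + c_2e^(5t)(-2,1).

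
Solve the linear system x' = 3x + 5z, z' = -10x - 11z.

x(t) = 2C_1e^(-4t)sin(t) + C_1e^(-4t)cos(t) + C_2e^(-4t)sin(t) - 2C_2e^(-4t)cos(t), z(t) = -3C_1e^(-4t)sin(t) - C_1e^(-4t)cos(t) - C_2e^(-4t)sin(t) + 3C_2e^(-4t)cos(t)

Coefficient matrix A = [[3, 5], [-10, -11]].
Characteristic polynomial det(A - λI) = λ^2 + 8λ + 17 = 0.
Eigenvalues λ = -4 ± i (complex conjugate pair).
For λ=-4+i: an eigenvector is (1,-1) - i(2,-3) = (1 - 2i, -1 + 3i).
A real fundamental pair from Re and Im of e^((-4+i)t)v: X_1 = e^(-4t)(cos(t)·(1,-1) + sin(t)·(2,-3)), X_2 = e^(-4t)(sin(t)·(1,-1) - cos(t)·(2,-3)).
General solution: C_1X_1 + C_2X_2.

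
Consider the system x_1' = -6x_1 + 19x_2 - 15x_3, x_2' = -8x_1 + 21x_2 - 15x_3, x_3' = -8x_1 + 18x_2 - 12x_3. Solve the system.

x_1(t) = -K_1e^(2t) + 3K_2e^(3t) + K_3e^(-2t), x_2(t) = -2K_1e^(2t) + 3K_2e^(3t) + K_3e^(-2t), x_3(t) = -2K_1e^(2t) + 2K_2e^(3t) + K_3e^(-2t)

Coefficient matrix A = [[-6, 19, -15], [-8, 21, -15], [-8, 18, -12]].
det(A - λI) = 0 gives eigenvalues λ = 2, 3, -2.
For λ=2: eigenvector (-1,-2,-2).
For λ=3: eigenvector (3,3,2).
For λ=-2: eigenvector (1,1,1).
General solution: K_1e^(2t)(-1,-2,-2) + K_2e^(3t)(3,3,2) + K_3e^(-2t)(1,1,1).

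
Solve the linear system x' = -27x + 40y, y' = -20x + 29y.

Coefficient matrix A = [[-27, 40], [-20, 29]].
Characteristic polynomial det(A - λI) = λ^2 - 2λ + 17 = 0.
Eigenvalues λ = 1 ± 4i (complex conjugate pair).
For λ=1+4i: an eigenvector is (1,1) - i(3,2) = (1 - 3i, 1 - 2i).
A real fundamental pair from Re and Im of e^((1+4i)t)v: X_1 = e^(t)(cos(4t)·(1,1) + sin(4t)·(3,2)), X_2 = e^(t)(sin(4t)·(1,1) - cos(4t)·(3,2)).
General solution: K_1X_1 + K_2X_2.

x(t) = 3K_1e^(t)sin(4t) + K_1e^(t)cos(4t) + K_2e^(t)sin(4t) - 3K_2e^(t)cos(4t), y(t) = 2K_1e^(t)sin(4t) + K_1e^(t)cos(4t) + K_2e^(t)sin(4t) - 2K_2e^(t)cos(4t)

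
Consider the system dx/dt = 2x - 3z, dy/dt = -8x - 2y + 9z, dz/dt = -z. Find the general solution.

x(t) = C_1e^(2t) + C_3e^(-t), y(t) = -2C_1e^(2t) + C_2e^(-2t) + C_3e^(-t), z(t) = C_3e^(-t)

Coefficient matrix A = [[2, 0, -3], [-8, -2, 9], [0, 0, -1]].
det(A - λI) = 0 gives eigenvalues λ = 2, -2, -1.
For λ=2: eigenvector (1,-2,0).
For λ=-2: eigenvector (0,1,0).
For λ=-1: eigenvector (1,1,1).
General solution: C_1e^(2t)(1,-2,0) + C_2e^(-2t)(0,1,0) + C_3e^(-t)(1,1,1).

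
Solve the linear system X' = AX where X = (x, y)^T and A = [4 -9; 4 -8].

x(t) = 3c_1e^(-2t) + 3c_2te^(-2t) + 2c_2e^(-2t), y(t) = 2c_1e^(-2t) + 2c_2te^(-2t) + c_2e^(-2t)

Coefficient matrix A = [[4, -9], [4, -8]].
Characteristic polynomial det(A - λI) = λ^2 + 4λ + 4 = 0.
Single eigenvalue λ = -2 with algebraic multiplicity 2.
Eigenvector v = (3,2); generalized eigenvector w with (A-λI)w=v is (2,1).
General solution: e^(-2t)[c_1·v + c_2·(t·v + w)].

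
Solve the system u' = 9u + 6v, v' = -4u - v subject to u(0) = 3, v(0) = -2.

Coefficient matrix A = [[9, 6], [-4, -1]].
Characteristic polynomial det(A - λI) = λ^2 - 8λ + 15 = 0.
Eigenvalues λ = 5, 3.
For λ=5: (A-λI) row 1 is [4, 6], so an eigenvector is (3, -2).
For λ=3: (A-λI) row 1 is [6, 6], so an eigenvector is (1, -1).
General solution: c_1e^(5t)(3,-2) + c_2e^(3t)(1,-1).
Applying u(0)=3, v(0)=-2 gives c_1=1, c_2=0.

u(t) = 3e^(5t), v(t) = -2e^(5t)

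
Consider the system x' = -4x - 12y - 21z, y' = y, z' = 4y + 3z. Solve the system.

Coefficient matrix A = [[-4, -12, -21], [0, 1, 0], [0, 4, 3]].
det(A - λI) = 0 gives eigenvalues λ = -4, 1, 3.
For λ=-4: eigenvector (1,0,0).
For λ=1: eigenvector (6,1,-2).
For λ=3: eigenvector (-3,0,1).
General solution: c_1e^(-4t)(1,0,0) + c_2e^(t)(6,1,-2) + c_3e^(3t)(-3,0,1).

x(t) = c_1e^(-4t) + 6c_2e^(t) - 3c_3e^(3t), y(t) = c_2e^(t), z(t) = -2c_2e^(t) + c_3e^(3t)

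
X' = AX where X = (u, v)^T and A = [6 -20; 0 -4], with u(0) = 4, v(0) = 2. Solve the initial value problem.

Coefficient matrix A = [[6, -20], [0, -4]].
Characteristic polynomial det(A - λI) = λ^2 - 2λ - 24 = 0.
Eigenvalues λ = -4, 6.
For λ=-4: (A-λI) row 1 is [10, -20], so an eigenvector is (2, 1).
For λ=6: (A-λI) row 1 is [0, -20], so an eigenvector is (-1, 0).
General solution: K_1e^(-4t)(2,1) + K_2e^(6t)(-1,0).
Applying u(0)=4, v(0)=2 gives K_1=2, K_2=0.

u(t) = 4e^(-4t), v(t) = 2e^(-4t)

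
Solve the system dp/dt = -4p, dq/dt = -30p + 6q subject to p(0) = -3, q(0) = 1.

Coefficient matrix A = [[-4, 0], [-30, 6]].
Characteristic polynomial det(A - λI) = λ^2 - 2λ - 24 = 0.
Eigenvalues λ = 6, -4.
For λ=6: (A-λI) row 1 is [-10, 0], so an eigenvector is (0, -1).
For λ=-4: (A-λI) row 2 is [-30, 10], so an eigenvector is (1, 3).
General solution: C_1e^(6t)(0,-1) + C_2e^(-4t)(1,3).
Applying p(0)=-3, q(0)=1 gives C_1=-10, C_2=-3.

p(t) = -3e^(-4t), q(t) = 10e^(6t) - 9e^(-4t)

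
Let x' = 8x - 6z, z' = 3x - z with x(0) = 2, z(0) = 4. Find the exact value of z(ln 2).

-40

A = [[8,-6],[3,-1]]; eigenvalues λ = 5, 2.
Eigenvectors: (-2,-1) for λ=5, (-1,-1) for λ=2.
From the initial condition, c_1 = 2, c_2 = -6.
z(ln 2) = (2)(2^5)(-1) + (-6)(2^2)(-1) = -40.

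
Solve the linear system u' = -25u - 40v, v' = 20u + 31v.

u(t) = -C_1e^(3t)sin(4t) + 3C_1e^(3t)cos(4t) + 3C_2e^(3t)sin(4t) + C_2e^(3t)cos(4t), v(t) = C_1e^(3t)sin(4t) - 2C_1e^(3t)cos(4t) - 2C_2e^(3t)sin(4t) - C_2e^(3t)cos(4t)

Coefficient matrix A = [[-25, -40], [20, 31]].
Characteristic polynomial det(A - λI) = λ^2 - 6λ + 25 = 0.
Eigenvalues λ = 3 ± 4i (complex conjugate pair).
For λ=3+4i: an eigenvector is (3,-2) - i(-1,1) = (3 + i, -2 - i).
A real fundamental pair from Re and Im of e^((3+4i)t)v: X_1 = e^(3t)(cos(4t)·(3,-2) + sin(4t)·(-1,1)), X_2 = e^(3t)(sin(4t)·(3,-2) - cos(4t)·(-1,1)).
General solution: C_1X_1 + C_2X_2.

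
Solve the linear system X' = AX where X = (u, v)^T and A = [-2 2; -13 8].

Coefficient matrix A = [[-2, 2], [-13, 8]].
Characteristic polynomial det(A - λI) = λ^2 - 6λ + 10 = 0.
Eigenvalues λ = 3 ± i (complex conjugate pair).
For λ=3+i: an eigenvector is (1,2) - i(-1,-3) = (1 + i, 2 + 3i).
A real fundamental pair from Re and Im of e^((3+i)t)v: X_1 = e^(3t)(cos(t)·(1,2) + sin(t)·(-1,-3)), X_2 = e^(3t)(sin(t)·(1,2) - cos(t)·(-1,-3)).
General solution: c_1X_1 + c_2X_2.

u(t) = -c_1e^(3t)sin(t) + c_1e^(3t)cos(t) + c_2e^(3t)sin(t) + c_2e^(3t)cos(t), v(t) = -3c_1e^(3t)sin(t) + 2c_1e^(3t)cos(t) + 2c_2e^(3t)sin(t) + 3c_2e^(3t)cos(t)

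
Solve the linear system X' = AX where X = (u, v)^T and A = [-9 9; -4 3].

Coefficient matrix A = [[-9, 9], [-4, 3]].
Characteristic polynomial det(A - λI) = λ^2 + 6λ + 9 = 0.
Single eigenvalue λ = -3 with algebraic multiplicity 2.
Eigenvector v = (-3,-2); generalized eigenvector w with (A-λI)w=v is (2,1).
General solution: e^(-3t)[K_1·v + K_2·(t·v + w)].

u(t) = -3K_1e^(-3t) - 3K_2te^(-3t) + 2K_2e^(-3t), v(t) = -2K_1e^(-3t) - 2K_2te^(-3t) + K_2e^(-3t)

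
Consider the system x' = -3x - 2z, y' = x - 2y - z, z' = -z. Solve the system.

Coefficient matrix A = [[-3, 0, -2], [1, -2, -1], [0, 0, -1]].
det(A - λI) = 0 gives eigenvalues λ = -3, -1, -2.
For λ=-3: eigenvector (1,-1,0).
For λ=-1: eigenvector (-1,-2,1).
For λ=-2: eigenvector (0,1,0).
General solution: c_1e^(-3t)(1,-1,0) + c_2e^(-t)(-1,-2,1) + c_3e^(-2t)(0,1,0).

x(t) = c_1e^(-3t) - c_2e^(-t), y(t) = -c_1e^(-3t) - 2c_2e^(-t) + c_3e^(-2t), z(t) = c_2e^(-t)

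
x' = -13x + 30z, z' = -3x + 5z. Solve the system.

x(t) = 3C_1e^(-4t)sin(3t) - C_1e^(-4t)cos(3t) - C_2e^(-4t)sin(3t) - 3C_2e^(-4t)cos(3t), z(t) = C_1e^(-4t)sin(3t) - C_2e^(-4t)cos(3t)

Coefficient matrix A = [[-13, 30], [-3, 5]].
Characteristic polynomial det(A - λI) = λ^2 + 8λ + 25 = 0.
Eigenvalues λ = -4 ± 3i (complex conjugate pair).
For λ=-4+3i: an eigenvector is (-1,0) - i(3,1) = (-1 - 3i, 0 - i).
A real fundamental pair from Re and Im of e^((-4+3i)t)v: X_1 = e^(-4t)(cos(3t)·(-1,0) + sin(3t)·(3,1)), X_2 = e^(-4t)(sin(3t)·(-1,0) - cos(3t)·(3,1)).
General solution: C_1X_1 + C_2X_2.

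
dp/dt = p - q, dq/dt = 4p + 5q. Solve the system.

p(t) = C_1e^(3t) + C_2te^(3t) + C_2e^(3t), q(t) = -2C_1e^(3t) - 2C_2te^(3t) - 3C_2e^(3t)

Coefficient matrix A = [[1, -1], [4, 5]].
Characteristic polynomial det(A - λI) = λ^2 - 6λ + 9 = 0.
Single eigenvalue λ = 3 with algebraic multiplicity 2.
Eigenvector v = (1,-2); generalized eigenvector w with (A-λI)w=v is (1,-3).
General solution: e^(3t)[C_1·v + C_2·(t·v + w)].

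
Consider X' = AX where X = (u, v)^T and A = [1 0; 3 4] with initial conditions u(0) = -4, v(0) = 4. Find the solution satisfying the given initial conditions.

Coefficient matrix A = [[1, 0], [3, 4]].
Characteristic polynomial det(A - λI) = λ^2 - 5λ + 4 = 0.
Eigenvalues λ = 1, 4.
For λ=1: (A-λI) row 2 is [3, 3], so an eigenvector is (-1, 1).
For λ=4: (A-λI) row 1 is [-3, 0], so an eigenvector is (0, -1).
General solution: C_1e^(t)(-1,1) + C_2e^(4t)(0,-1).
Applying u(0)=-4, v(0)=4 gives C_1=4, C_2=0.

u(t) = -4e^(t), v(t) = 4e^(t)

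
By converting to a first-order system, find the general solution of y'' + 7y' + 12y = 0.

Let x_1 = y, x_2 = y'. Then x_1' = x_2 and x_2' = -12x_1 - 7x_2.
A = [[0,1],[-12,-7]]; det(A-λI) = λ^2 + 7λ + 12.
Eigenvalues λ = -4, -3 with eigenvectors (1,-4), (1,-3).

y(t) = C_1e^(-4t) + C_2e^(-3t)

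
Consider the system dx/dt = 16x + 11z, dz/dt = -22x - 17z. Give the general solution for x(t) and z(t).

Coefficient matrix A = [[16, 11], [-22, -17]].
Characteristic polynomial det(A - λI) = λ^2 + λ - 30 = 0.
Eigenvalues λ = 5, -6.
For λ=5: (A-λI) row 1 is [11, 11], so an eigenvector is (-1, 1).
For λ=-6: (A-λI) row 1 is [22, 11], so an eigenvector is (-1, 2).
General solution: c_1e^(5t)(-1,1) + c_2e^(-6t)(-1,2).

x(t) = -c_1e^(5t) - c_2e^(-6t), z(t) = c_1e^(5t) + 2c_2e^(-6t)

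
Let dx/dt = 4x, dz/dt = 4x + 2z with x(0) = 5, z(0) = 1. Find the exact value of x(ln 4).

A = [[4,0],[4,2]]; eigenvalues λ = 2, 4.
Eigenvectors: (0,-1) for λ=2, (1,2) for λ=4.
From the initial condition, c_1 = 9, c_2 = 5.
x(ln 4) = (9)(4^2)(0) + (5)(4^4)(1) = 1280.

1280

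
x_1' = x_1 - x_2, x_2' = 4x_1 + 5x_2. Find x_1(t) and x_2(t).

x_1(t) = C_1e^(3t) + C_2te^(3t) + C_2e^(3t), x_2(t) = -2C_1e^(3t) - 2C_2te^(3t) - 3C_2e^(3t)

Coefficient matrix A = [[1, -1], [4, 5]].
Characteristic polynomial det(A - λI) = λ^2 - 6λ + 9 = 0.
Single eigenvalue λ = 3 with algebraic multiplicity 2.
Eigenvector v = (1,-2); generalized eigenvector w with (A-λI)w=v is (1,-3).
General solution: e^(3t)[C_1·v + C_2·(t·v + w)].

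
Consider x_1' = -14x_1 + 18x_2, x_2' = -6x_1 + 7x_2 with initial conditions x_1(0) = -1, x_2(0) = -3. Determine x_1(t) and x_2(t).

Coefficient matrix A = [[-14, 18], [-6, 7]].
Characteristic polynomial det(A - λI) = λ^2 + 7λ + 10 = 0.
Eigenvalues λ = -2, -5.
For λ=-2: (A-λI) row 1 is [-12, 18], so an eigenvector is (-3, -2).
For λ=-5: (A-λI) row 1 is [-9, 18], so an eigenvector is (-2, -1).
General solution: c_1e^(-2t)(-3,-2) + c_2e^(-5t)(-2,-1).
Applying x_1(0)=-1, x_2(0)=-3 gives c_1=5, c_2=-7.

x_1(t) = -15e^(-2t) + 14e^(-5t), x_2(t) = -10e^(-2t) + 7e^(-5t)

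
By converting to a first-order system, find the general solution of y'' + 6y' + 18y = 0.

Let x_1 = y, x_2 = y'. Then x_1' = x_2 and x_2' = -18x_1 - 6x_2.
A = [[0,1],[-18,-6]]; det(A-λI) = λ^2 + 6λ + 18.
Eigenvalues λ = -3 ± 3i.

y(t) = c_1e^(-3t)cos(3t) + c_2e^(-3t)sin(3t)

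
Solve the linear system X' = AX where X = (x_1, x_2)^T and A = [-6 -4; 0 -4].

Coefficient matrix A = [[-6, -4], [0, -4]].
Characteristic polynomial det(A - λI) = λ^2 + 10λ + 24 = 0.
Eigenvalues λ = -6, -4.
For λ=-6: (A-λI) row 1 is [0, -4], so an eigenvector is (1, 0).
For λ=-4: (A-λI) row 1 is [-2, -4], so an eigenvector is (-2, 1).
General solution: C_1e^(-6t)(1,0) + C_2e^(-4t)(-2,1).

x_1(t) = C_1e^(-6t) - 2C_2e^(-4t), x_2(t) = C_2e^(-4t)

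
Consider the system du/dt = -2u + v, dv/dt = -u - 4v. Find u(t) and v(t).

u(t) = c_1e^(-3t) + c_2te^(-3t), v(t) = -c_1e^(-3t) - c_2te^(-3t) + c_2e^(-3t)

Coefficient matrix A = [[-2, 1], [-1, -4]].
Characteristic polynomial det(A - λI) = λ^2 + 6λ + 9 = 0.
Single eigenvalue λ = -3 with algebraic multiplicity 2.
Eigenvector v = (1,-1); generalized eigenvector w with (A-λI)w=v is (0,1).
General solution: e^(-3t)[c_1·v + c_2·(t·v + w)].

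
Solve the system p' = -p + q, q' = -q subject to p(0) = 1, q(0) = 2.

Coefficient matrix A = [[-1, 1], [0, -1]].
Characteristic polynomial det(A - λI) = λ^2 + 2λ + 1 = 0.
Single eigenvalue λ = -1 with algebraic multiplicity 2.
Eigenvector v = (1,0); generalized eigenvector w with (A-λI)w=v is (-3,1).
General solution: e^(-t)[c_1·v + c_2·(t·v + w)].
Applying p(0)=1, q(0)=2 gives c_1=7, c_2=2.

p(t) = 2te^(-t) + e^(-t), q(t) = 2e^(-t)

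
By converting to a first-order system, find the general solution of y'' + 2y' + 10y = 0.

y(t) = K_1e^(-t)cos(3t) + K_2e^(-t)sin(3t)

Let x_1 = y, x_2 = y'. Then x_1' = x_2 and x_2' = -10x_1 - 2x_2.
A = [[0,1],[-10,-2]]; det(A-λI) = λ^2 + 2λ + 10.
Eigenvalues λ = -1 ± 3i.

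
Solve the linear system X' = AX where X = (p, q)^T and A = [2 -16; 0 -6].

p(t) = C_1e^(2t) - 2C_2e^(-6t), q(t) = -C_2e^(-6t)

Coefficient matrix A = [[2, -16], [0, -6]].
Characteristic polynomial det(A - λI) = λ^2 + 4λ - 12 = 0.
Eigenvalues λ = 2, -6.
For λ=2: (A-λI) row 1 is [0, -16], so an eigenvector is (1, 0).
For λ=-6: (A-λI) row 1 is [8, -16], so an eigenvector is (-2, -1).
General solution: C_1e^(2t)(1,0) + C_2e^(-6t)(-2,-1).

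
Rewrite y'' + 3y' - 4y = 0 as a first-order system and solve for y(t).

y(t) = C_1e^(t) + C_2e^(-4t)

Let x_1 = y, x_2 = y'. Then x_1' = x_2 and x_2' = 4x_1 - 3x_2.
A = [[0,1],[4,-3]]; det(A-λI) = λ^2 + 3λ - 4.
Eigenvalues λ = 1, -4 with eigenvectors (1,1), (1,-4).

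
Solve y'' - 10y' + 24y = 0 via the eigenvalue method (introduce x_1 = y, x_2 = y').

Let x_1 = y, x_2 = y'. Then x_1' = x_2 and x_2' = -24x_1 + 10x_2.
A = [[0,1],[-24,10]]; det(A-λI) = λ^2 - 10λ + 24.
Eigenvalues λ = 4, 6 with eigenvectors (1,4), (1,6).

y(t) = c_1e^(4t) + c_2e^(6t)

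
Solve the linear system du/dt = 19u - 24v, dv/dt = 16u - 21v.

u(t) = -3K_1e^(3t) - K_2e^(-5t), v(t) = -2K_1e^(3t) - K_2e^(-5t)

Coefficient matrix A = [[19, -24], [16, -21]].
Characteristic polynomial det(A - λI) = λ^2 + 2λ - 15 = 0.
Eigenvalues λ = 3, -5.
For λ=3: (A-λI) row 1 is [16, -24], so an eigenvector is (-3, -2).
For λ=-5: (A-λI) row 1 is [24, -24], so an eigenvector is (-1, -1).
General solution: K_1e^(3t)(-3,-2) + K_2e^(-5t)(-1,-1).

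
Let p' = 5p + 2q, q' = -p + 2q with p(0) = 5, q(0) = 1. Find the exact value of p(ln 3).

A = [[5,2],[-1,2]]; eigenvalues λ = 3, 4.
Eigenvectors: (1,-1) for λ=3, (-2,1) for λ=4.
From the initial condition, c_1 = -7, c_2 = -6.
p(ln 3) = (-7)(3^3)(1) + (-6)(3^4)(-2) = 783.

783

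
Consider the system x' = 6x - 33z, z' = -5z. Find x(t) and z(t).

Coefficient matrix A = [[6, -33], [0, -5]].
Characteristic polynomial det(A - λI) = λ^2 - λ - 30 = 0.
Eigenvalues λ = 6, -5.
For λ=6: (A-λI) row 1 is [0, -33], so an eigenvector is (-1, 0).
For λ=-5: (A-λI) row 1 is [11, -33], so an eigenvector is (-3, -1).
General solution: C_1e^(6t)(-1,0) + C_2e^(-5t)(-3,-1).

x(t) = -C_1e^(6t) - 3C_2e^(-5t), z(t) = -C_2e^(-5t)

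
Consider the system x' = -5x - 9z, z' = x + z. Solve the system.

x(t) = -3C_1e^(-2t) - 3C_2te^(-2t) - 2C_2e^(-2t), z(t) = C_1e^(-2t) + C_2te^(-2t) + C_2e^(-2t)

Coefficient matrix A = [[-5, -9], [1, 1]].
Characteristic polynomial det(A - λI) = λ^2 + 4λ + 4 = 0.
Single eigenvalue λ = -2 with algebraic multiplicity 2.
Eigenvector v = (-3,1); generalized eigenvector w with (A-λI)w=v is (-2,1).
General solution: e^(-2t)[C_1·v + C_2·(t·v + w)].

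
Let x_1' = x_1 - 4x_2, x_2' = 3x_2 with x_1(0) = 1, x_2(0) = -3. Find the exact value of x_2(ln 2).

A = [[1,-4],[0,3]]; eigenvalues λ = 1, 3.
Eigenvectors: (1,0) for λ=1, (-2,1) for λ=3.
From the initial condition, c_1 = -5, c_2 = -3.
x_2(ln 2) = (-5)(2^1)(0) + (-3)(2^3)(1) = -24.

-24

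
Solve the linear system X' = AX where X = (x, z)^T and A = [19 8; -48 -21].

Coefficient matrix A = [[19, 8], [-48, -21]].
Characteristic polynomial det(A - λI) = λ^2 + 2λ - 15 = 0.
Eigenvalues λ = 3, -5.
For λ=3: (A-λI) row 1 is [16, 8], so an eigenvector is (-1, 2).
For λ=-5: (A-λI) row 1 is [24, 8], so an eigenvector is (-1, 3).
General solution: K_1e^(3t)(-1,2) + K_2e^(-5t)(-1,3).

x(t) = -K_1e^(3t) - K_2e^(-5t), z(t) = 2K_1e^(3t) + 3K_2e^(-5t)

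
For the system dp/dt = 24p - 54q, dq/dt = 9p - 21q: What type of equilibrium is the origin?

saddle

A = [[24,-54],[9,-21]]; det(A-λI) = λ^2 - 3λ - 18.
λ = -3, 6: opposite signs.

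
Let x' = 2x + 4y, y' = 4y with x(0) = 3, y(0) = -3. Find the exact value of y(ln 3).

-243

A = [[2,4],[0,4]]; eigenvalues λ = 4, 2.
Eigenvectors: (-2,-1) for λ=4, (-1,0) for λ=2.
From the initial condition, c_1 = 3, c_2 = -9.
y(ln 3) = (3)(3^4)(-1) + (-9)(3^2)(0) = -243.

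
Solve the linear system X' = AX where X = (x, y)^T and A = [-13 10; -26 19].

x(t) = -C_1e^(3t)sin(2t) + 2C_1e^(3t)cos(2t) + 2C_2e^(3t)sin(2t) + C_2e^(3t)cos(2t), y(t) = -2C_1e^(3t)sin(2t) + 3C_1e^(3t)cos(2t) + 3C_2e^(3t)sin(2t) + 2C_2e^(3t)cos(2t)

Coefficient matrix A = [[-13, 10], [-26, 19]].
Characteristic polynomial det(A - λI) = λ^2 - 6λ + 13 = 0.
Eigenvalues λ = 3 ± 2i (complex conjugate pair).
For λ=3+2i: an eigenvector is (2,3) - i(-1,-2) = (2 + i, 3 + 2i).
A real fundamental pair from Re and Im of e^((3+2i)t)v: X_1 = e^(3t)(cos(2t)·(2,3) + sin(2t)·(-1,-2)), X_2 = e^(3t)(sin(2t)·(2,3) - cos(2t)·(-1,-2)).
General solution: C_1X_1 + C_2X_2.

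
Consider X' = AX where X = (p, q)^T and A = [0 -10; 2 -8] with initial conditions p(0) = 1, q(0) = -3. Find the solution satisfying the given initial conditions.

p(t) = 17e^(-4t)sin(2t) + e^(-4t)cos(2t), q(t) = 7e^(-4t)sin(2t) - 3e^(-4t)cos(2t)

Coefficient matrix A = [[0, -10], [2, -8]].
Characteristic polynomial det(A - λI) = λ^2 + 8λ + 20 = 0.
Eigenvalues λ = -4 ± 2i (complex conjugate pair).
For λ=-4+2i: an eigenvector is (-1,0) - i(-2,-1) = (-1 + 2i, 0 + i).
A real fundamental pair from Re and Im of e^((-4+2i)t)v: X_1 = e^(-4t)(cos(2t)·(-1,0) + sin(2t)·(-2,-1)), X_2 = e^(-4t)(sin(2t)·(-1,0) - cos(2t)·(-2,-1)).
General solution: c_1X_1 + c_2X_2.
Applying p(0)=1, q(0)=-3 gives c_1=-7, c_2=-3.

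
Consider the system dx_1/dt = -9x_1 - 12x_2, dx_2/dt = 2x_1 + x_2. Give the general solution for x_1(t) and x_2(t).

Coefficient matrix A = [[-9, -12], [2, 1]].
Characteristic polynomial det(A - λI) = λ^2 + 8λ + 15 = 0.
Eigenvalues λ = -3, -5.
For λ=-3: (A-λI) row 1 is [-6, -12], so an eigenvector is (-2, 1).
For λ=-5: (A-λI) row 1 is [-4, -12], so an eigenvector is (3, -1).
General solution: C_1e^(-3t)(-2,1) + C_2e^(-5t)(3,-1).

x_1(t) = -2C_1e^(-3t) + 3C_2e^(-5t), x_2(t) = C_1e^(-3t) - C_2e^(-5t)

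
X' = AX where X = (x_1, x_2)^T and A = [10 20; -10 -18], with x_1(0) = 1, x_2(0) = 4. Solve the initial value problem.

x_1(t) = 47e^(-4t)sin(2t) + e^(-4t)cos(2t), x_2(t) = -33e^(-4t)sin(2t) + 4e^(-4t)cos(2t)

Coefficient matrix A = [[10, 20], [-10, -18]].
Characteristic polynomial det(A - λI) = λ^2 + 8λ + 20 = 0.
Eigenvalues λ = -4 ± 2i (complex conjugate pair).
For λ=-4+2i: an eigenvector is (-1,1) - i(3,-2) = (-1 - 3i, 1 + 2i).
A real fundamental pair from Re and Im of e^((-4+2i)t)v: X_1 = e^(-4t)(cos(2t)·(-1,1) + sin(2t)·(3,-2)), X_2 = e^(-4t)(sin(2t)·(-1,1) - cos(2t)·(3,-2)).
General solution: c_1X_1 + c_2X_2.
Applying x_1(0)=1, x_2(0)=4 gives c_1=14, c_2=-5.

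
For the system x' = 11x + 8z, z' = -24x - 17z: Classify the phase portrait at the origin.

A = [[11,8],[-24,-17]]; det(A-λI) = λ^2 + 6λ + 5.
λ = -1, -5: both negative.

stable node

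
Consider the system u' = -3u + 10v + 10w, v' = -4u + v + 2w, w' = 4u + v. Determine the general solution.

u(t) = c_1e^(-3t) + 2c_3e^(2t), v(t) = 2c_1e^(-3t) + c_2e^(-t) - 2c_3e^(2t), w(t) = -2c_1e^(-3t) - c_2e^(-t) + 3c_3e^(2t)

Coefficient matrix A = [[-3, 10, 10], [-4, 1, 2], [4, 1, 0]].
det(A - λI) = 0 gives eigenvalues λ = -3, -1, 2.
For λ=-3: eigenvector (1,2,-2).
For λ=-1: eigenvector (0,1,-1).
For λ=2: eigenvector (2,-2,3).
General solution: c_1e^(-3t)(1,2,-2) + c_2e^(-t)(0,1,-1) + c_3e^(2t)(2,-2,3).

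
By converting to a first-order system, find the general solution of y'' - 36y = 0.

Let x_1 = y, x_2 = y'. Then x_1' = x_2 and x_2' = 36x_1.
A = [[0,1],[36,0]]; det(A-λI) = λ^2 - 36.
Eigenvalues λ = 6, -6 with eigenvectors (1,6), (1,-6).

y(t) = K_1e^(6t) + K_2e^(-6t)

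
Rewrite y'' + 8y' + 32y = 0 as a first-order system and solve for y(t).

y(t) = C_1e^(-4t)cos(4t) + C_2e^(-4t)sin(4t)

Let x_1 = y, x_2 = y'. Then x_1' = x_2 and x_2' = -32x_1 - 8x_2.
A = [[0,1],[-32,-8]]; det(A-λI) = λ^2 + 8λ + 32.
Eigenvalues λ = -4 ± 4i.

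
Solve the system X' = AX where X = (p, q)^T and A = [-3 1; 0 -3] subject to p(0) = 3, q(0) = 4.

Coefficient matrix A = [[-3, 1], [0, -3]].
Characteristic polynomial det(A - λI) = λ^2 + 6λ + 9 = 0.
Single eigenvalue λ = -3 with algebraic multiplicity 2.
Eigenvector v = (1,0); generalized eigenvector w with (A-λI)w=v is (-3,1).
General solution: e^(-3t)[C_1·v + C_2·(t·v + w)].
Applying p(0)=3, q(0)=4 gives C_1=15, C_2=4.

p(t) = 4te^(-3t) + 3e^(-3t), q(t) = 4e^(-3t)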